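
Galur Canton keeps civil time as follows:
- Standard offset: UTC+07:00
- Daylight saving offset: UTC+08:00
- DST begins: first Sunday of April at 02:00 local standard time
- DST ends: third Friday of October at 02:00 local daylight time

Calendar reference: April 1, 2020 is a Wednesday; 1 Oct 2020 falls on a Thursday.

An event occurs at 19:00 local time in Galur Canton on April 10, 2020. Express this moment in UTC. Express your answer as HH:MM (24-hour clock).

1 April 2020 is a Wednesday, so the first Sunday is April 5.
1 October 2020 is a Thursday, so the first Friday is October 2 and the third is October 16.
Daylight saving runs 5 April – 16 October; April 10, 2020 is inside that window, so Galur Canton is at UTC+08:00.
19:00 local − 8h = 11:00 UTC.

11:00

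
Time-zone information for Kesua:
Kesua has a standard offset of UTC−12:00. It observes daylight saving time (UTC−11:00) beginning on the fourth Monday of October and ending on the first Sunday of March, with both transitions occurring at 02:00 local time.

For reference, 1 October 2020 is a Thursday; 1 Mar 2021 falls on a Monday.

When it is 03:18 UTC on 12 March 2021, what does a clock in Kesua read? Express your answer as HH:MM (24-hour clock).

1 October 2020 is a Thursday, so the first Monday is October 5 and the fourth is October 26.
1 March 2021 is a Monday, so the first Sunday is March 7.
At the standard offset (UTC−12:00), 03:18 UTC − 12h = 15:18 Kesua standard time (rolling into the previous day, 11 March 2021).
The standard-time date in Kesua, 11 March 2021, does not fall between 26 October 2020 and 7 March 2021, so daylight saving is not in effect and Kesua is at UTC−12:00.
03:18 UTC − 12h = 15:18 local (rolling into the previous day, 11 March 2021).

15:18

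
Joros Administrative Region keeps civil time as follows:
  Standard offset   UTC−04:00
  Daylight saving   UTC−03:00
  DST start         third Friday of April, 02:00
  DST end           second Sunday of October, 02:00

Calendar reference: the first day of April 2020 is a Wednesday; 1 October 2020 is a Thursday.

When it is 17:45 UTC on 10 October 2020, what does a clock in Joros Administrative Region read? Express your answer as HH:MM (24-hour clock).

1 April 2020 is a Wednesday, so the first Friday is April 3 and the third is April 17.
1 October 2020 is a Thursday, so the first Sunday is October 4 and the second is October 11.
At the standard offset (UTC−04:00), 17:45 UTC − 4h = 13:45 Joros Administrative Region standard time.
The standard-time date in Joros Administrative Region, 10 October 2020, falls between 17 April and 11 October, so daylight saving is in effect and Joros Administrative Region is at UTC−03:00.
17:45 UTC − 3h = 14:45 local.

14:45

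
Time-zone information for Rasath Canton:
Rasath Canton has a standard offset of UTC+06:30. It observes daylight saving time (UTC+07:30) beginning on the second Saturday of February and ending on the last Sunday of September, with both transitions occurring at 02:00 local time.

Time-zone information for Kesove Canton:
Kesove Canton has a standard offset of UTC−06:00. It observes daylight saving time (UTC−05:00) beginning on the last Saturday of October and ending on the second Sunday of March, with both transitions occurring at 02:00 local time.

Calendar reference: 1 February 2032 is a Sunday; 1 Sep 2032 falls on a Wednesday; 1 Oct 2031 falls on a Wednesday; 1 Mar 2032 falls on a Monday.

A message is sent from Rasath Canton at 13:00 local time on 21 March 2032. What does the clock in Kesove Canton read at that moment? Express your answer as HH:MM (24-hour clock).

23:30

1 February 2032 is a Sunday, so the first Saturday is February 7 and the second is February 14.
1 September 2032 is a Wednesday, so Sundays fall on 5, 12, 19, 26; the last is September 26.
21 March 2032 lies within the daylight-saving period (14 February – 26 September), so Rasath Canton is on daylight time, UTC+07:30.
13:00 Rasath Canton − 7h30m = 05:30 UTC.
1 October 2031 is a Wednesday, so Saturdays fall on 4, 11, 18, 25; the last is October 25.
1 March 2032 is a Monday, so the first Sunday is March 7 and the second is March 14.
At the standard offset (UTC−06:00), 05:30 UTC − 6h = 23:30 Kesove Canton standard time (rolling into the previous day, 20 March 2032).
Daylight saving runs 25 October 2031 – 14 March 2032; the standard-time date in Kesove Canton, 20 March 2032, is outside that window, so Kesove Canton is on standard time at UTC−06:00.
05:30 UTC − 6h = 23:30 Kesove Canton (rolling into the previous day, 20 March 2032).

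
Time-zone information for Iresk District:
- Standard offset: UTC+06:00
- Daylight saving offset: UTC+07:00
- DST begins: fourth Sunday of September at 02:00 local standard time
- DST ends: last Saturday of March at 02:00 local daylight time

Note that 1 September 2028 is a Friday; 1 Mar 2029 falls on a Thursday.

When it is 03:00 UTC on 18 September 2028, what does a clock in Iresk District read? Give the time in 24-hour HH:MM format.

1 September 2028 is a Friday, so the first Sunday is September 3 and the fourth is September 24.
1 March 2029 is a Thursday, so Saturdays fall on 3, 10, 17, 24, 31; the last is March 31.
At the standard offset (UTC+06:00), 03:00 UTC + 6h = 09:00 Iresk District standard time.
The standard-time date in Iresk District, 18 September 2028, is outside the daylight-saving period (24 September 2028 – 31 March 2029), so Iresk District is on standard time, UTC+06:00.
03:00 UTC + 6h = 09:00 local.

09:00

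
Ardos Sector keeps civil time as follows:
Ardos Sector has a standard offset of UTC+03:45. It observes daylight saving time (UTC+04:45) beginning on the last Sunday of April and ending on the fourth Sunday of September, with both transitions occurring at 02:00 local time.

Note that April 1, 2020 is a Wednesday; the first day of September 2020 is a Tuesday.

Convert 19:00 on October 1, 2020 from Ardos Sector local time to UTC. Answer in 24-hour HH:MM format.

15:15

1 April 2020 is a Wednesday, so Sundays fall on 5, 12, 19, 26; the last is April 26.
1 September 2020 is a Tuesday, so the first Sunday is September 6 and the fourth is September 27.
October 1, 2020 is outside the daylight-saving period (26 April – 27 September), so Ardos Sector is on standard time, UTC+03:45.
19:00 local − 3h45m = 15:15 UTC.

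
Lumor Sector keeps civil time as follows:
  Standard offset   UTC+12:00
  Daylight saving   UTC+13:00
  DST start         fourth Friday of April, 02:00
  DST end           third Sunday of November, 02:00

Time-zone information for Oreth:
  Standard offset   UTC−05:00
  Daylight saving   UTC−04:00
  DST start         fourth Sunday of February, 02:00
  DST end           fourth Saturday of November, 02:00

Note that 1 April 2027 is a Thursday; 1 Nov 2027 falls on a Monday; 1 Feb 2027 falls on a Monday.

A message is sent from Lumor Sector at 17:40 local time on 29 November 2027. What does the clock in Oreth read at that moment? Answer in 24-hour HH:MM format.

00:40

1 April 2027 is a Thursday, so the first Friday is April 2 and the fourth is April 23.
1 November 2027 is a Monday, so the first Sunday is November 7 and the third is November 21.
29 November 2027 is outside the daylight-saving period (23 April – 21 November), so Lumor Sector is on standard time, UTC+12:00.
17:40 Lumor Sector − 12h = 05:40 UTC.
1 February 2027 is a Monday, so the first Sunday is February 7 and the fourth is February 28.
1 November 2027 is a Monday, so the first Saturday is November 6 and the fourth is November 27.
At the standard offset (UTC−05:00), 05:40 UTC − 5h = 00:40 Oreth standard time.
Daylight saving runs 28 February – 27 November; the standard-time date in Oreth, 29 November 2027, is outside that window, so Oreth is on standard time at UTC−05:00.
05:40 UTC − 5h = 00:40 Oreth.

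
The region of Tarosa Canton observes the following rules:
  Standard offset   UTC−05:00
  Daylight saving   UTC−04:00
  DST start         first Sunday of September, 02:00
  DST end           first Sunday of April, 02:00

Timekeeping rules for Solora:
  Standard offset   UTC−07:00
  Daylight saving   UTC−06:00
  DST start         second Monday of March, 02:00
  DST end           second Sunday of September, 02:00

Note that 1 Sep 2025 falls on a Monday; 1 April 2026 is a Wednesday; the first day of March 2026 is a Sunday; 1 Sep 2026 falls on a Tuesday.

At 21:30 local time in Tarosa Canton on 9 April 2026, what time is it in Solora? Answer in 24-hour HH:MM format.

20:30

1 September 2025 is a Monday, so the first Sunday is September 7.
1 April 2026 is a Wednesday, so the first Sunday is April 5.
9 April 2026 is outside the daylight-saving period (7 September 2025 – 5 April 2026), so Tarosa Canton is on standard time, UTC−05:00.
21:30 Tarosa Canton + 5h = 02:30 UTC (rolling into the next day, 10 April 2026).
1 March 2026 is a Sunday, so the first Monday is March 2 and the second is March 9.
1 September 2026 is a Tuesday, so the first Sunday is September 6 and the second is September 13.
At the standard offset (UTC−07:00), 02:30 UTC − 7h = 19:30 Solora standard time (rolling into the previous day, 9 April 2026).
The standard-time date in Solora, 9 April 2026, falls between 9 March and 13 September, so daylight saving is in effect and Solora is at UTC−06:00.
02:30 UTC − 6h = 20:30 Solora (rolling into the previous day, 9 April 2026).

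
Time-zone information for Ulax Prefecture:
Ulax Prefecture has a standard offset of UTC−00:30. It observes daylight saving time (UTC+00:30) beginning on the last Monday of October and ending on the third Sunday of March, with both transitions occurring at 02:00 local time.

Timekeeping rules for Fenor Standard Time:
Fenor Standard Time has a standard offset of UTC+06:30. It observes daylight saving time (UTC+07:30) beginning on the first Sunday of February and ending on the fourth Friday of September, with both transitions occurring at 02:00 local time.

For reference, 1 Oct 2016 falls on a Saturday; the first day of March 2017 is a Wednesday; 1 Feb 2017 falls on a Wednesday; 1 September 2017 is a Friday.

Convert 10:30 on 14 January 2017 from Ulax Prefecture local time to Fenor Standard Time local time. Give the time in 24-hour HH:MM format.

16:30

1 October 2016 is a Saturday, so Mondays fall on 3, 10, 17, 24, 31; the last is October 31.
1 March 2017 is a Wednesday, so the first Sunday is March 5 and the third is March 19.
14 January 2017 falls between 31 October 2016 and 19 March 2017, so daylight saving is in effect and Ulax Prefecture is at UTC+00:30.
10:30 Ulax Prefecture − 0h30m = 10:00 UTC.
1 February 2017 is a Wednesday, so the first Sunday is February 5.
1 September 2017 is a Friday, so the first Friday is September 1 and the fourth is September 22.
At the standard offset (UTC+06:30), 10:00 UTC + 6h30m = 16:30 Fenor Standard Time standard time.
The standard-time date in Fenor Standard Time, 14 January 2017, does not fall between 5 February and 22 September, so daylight saving is not in effect and Fenor Standard Time is at UTC+06:30.
10:00 UTC + 6h30m = 16:30 Fenor Standard Time.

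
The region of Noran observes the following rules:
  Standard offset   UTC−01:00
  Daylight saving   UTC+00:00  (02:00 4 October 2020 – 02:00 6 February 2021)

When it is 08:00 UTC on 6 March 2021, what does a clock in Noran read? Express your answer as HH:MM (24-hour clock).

07:00

At the standard offset (UTC−01:00), 08:00 UTC − 1h = 07:00 Noran standard time.
The standard-time date in Noran, 6 March 2021, does not fall between 4 October 2020 and 6 February 2021, so daylight saving is not in effect and Noran is at UTC−01:00.
08:00 UTC − 1h = 07:00 local.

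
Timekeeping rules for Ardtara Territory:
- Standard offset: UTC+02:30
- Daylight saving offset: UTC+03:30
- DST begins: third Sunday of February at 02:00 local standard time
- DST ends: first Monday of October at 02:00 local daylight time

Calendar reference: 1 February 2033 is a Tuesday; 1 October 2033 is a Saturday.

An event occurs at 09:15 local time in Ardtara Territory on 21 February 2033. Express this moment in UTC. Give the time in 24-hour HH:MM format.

05:45

1 February 2033 is a Tuesday, so the first Sunday is February 6 and the third is February 20.
1 October 2033 is a Saturday, so the first Monday is October 3.
Daylight saving runs 20 February – 3 October; 21 February 2033 is inside that window, so Ardtara Territory is at UTC+03:30.
09:15 local − 3h30m = 05:45 UTC.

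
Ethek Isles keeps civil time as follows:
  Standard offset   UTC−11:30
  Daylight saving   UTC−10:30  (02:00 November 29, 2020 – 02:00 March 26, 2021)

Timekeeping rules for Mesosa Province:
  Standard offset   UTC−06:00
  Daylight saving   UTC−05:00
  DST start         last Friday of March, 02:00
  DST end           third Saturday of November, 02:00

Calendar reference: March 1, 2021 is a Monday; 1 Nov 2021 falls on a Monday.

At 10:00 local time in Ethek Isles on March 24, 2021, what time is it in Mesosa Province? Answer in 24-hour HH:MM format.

14:30

March 24, 2021 falls between 29 November 2020 and 26 March 2021, so daylight saving is in effect and Ethek Isles is at UTC−10:30.
10:00 Ethek Isles + 10h30m = 20:30 UTC.
1 March 2021 is a Monday, so Fridays fall on 5, 12, 19, 26; the last is March 26.
1 November 2021 is a Monday, so the first Saturday is November 6 and the third is November 20.
At the standard offset (UTC−06:00), 20:30 UTC − 6h = 14:30 Mesosa Province standard time.
The standard-time date in Mesosa Province, March 24, 2021, does not fall between 26 March and 20 November, so daylight saving is not in effect and Mesosa Province is at UTC−06:00.
20:30 UTC − 6h = 14:30 Mesosa Province.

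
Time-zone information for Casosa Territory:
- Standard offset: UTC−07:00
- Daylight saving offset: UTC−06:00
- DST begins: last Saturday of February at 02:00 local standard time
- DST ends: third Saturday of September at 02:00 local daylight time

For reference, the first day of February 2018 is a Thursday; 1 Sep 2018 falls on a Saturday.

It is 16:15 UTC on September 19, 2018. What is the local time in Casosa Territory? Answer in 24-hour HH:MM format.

1 February 2018 is a Thursday, so Saturdays fall on 3, 10, 17, 24; the last is February 24.
1 September 2018 is a Saturday, so the first Saturday is September 1 and the third is September 15.
At the standard offset (UTC−07:00), 16:15 UTC − 7h = 09:15 Casosa Territory standard time.
The standard-time date in Casosa Territory, September 19, 2018, does not fall between 24 February and 15 September, so daylight saving is not in effect and Casosa Territory is at UTC−07:00.
16:15 UTC − 7h = 09:15 local.

09:15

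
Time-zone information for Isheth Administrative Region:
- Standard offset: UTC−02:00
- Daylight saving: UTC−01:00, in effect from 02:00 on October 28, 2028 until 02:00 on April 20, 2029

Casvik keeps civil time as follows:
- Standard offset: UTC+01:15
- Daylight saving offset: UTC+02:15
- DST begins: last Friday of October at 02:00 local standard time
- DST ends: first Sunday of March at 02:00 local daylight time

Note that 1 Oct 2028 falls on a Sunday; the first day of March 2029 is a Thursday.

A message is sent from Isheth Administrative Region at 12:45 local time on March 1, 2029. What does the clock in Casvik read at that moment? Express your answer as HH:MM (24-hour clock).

16:00

March 1, 2029 falls between 28 October 2028 and 20 April 2029, so daylight saving is in effect and Isheth Administrative Region is at UTC−01:00.
12:45 Isheth Administrative Region + 1h = 13:45 UTC.
1 October 2028 is a Sunday, so Fridays fall on 6, 13, 20, 27; the last is October 27.
1 March 2029 is a Thursday, so the first Sunday is March 4.
At the standard offset (UTC+01:15), 13:45 UTC + 1h15m = 15:00 Casvik standard time.
The standard-time date in Casvik, March 1, 2029, falls between 27 October 2028 and 4 March 2029, so daylight saving is in effect and Casvik is at UTC+02:15.
13:45 UTC + 2h15m = 16:00 Casvik.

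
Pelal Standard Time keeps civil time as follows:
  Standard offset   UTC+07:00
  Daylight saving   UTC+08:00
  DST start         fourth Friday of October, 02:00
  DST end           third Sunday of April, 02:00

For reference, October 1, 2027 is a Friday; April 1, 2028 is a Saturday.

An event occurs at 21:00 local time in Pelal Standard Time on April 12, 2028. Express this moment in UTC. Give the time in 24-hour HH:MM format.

1 October 2027 is a Friday, so the first Friday is October 1 and the fourth is October 22.
1 April 2028 is a Saturday, so the first Sunday is April 2 and the third is April 16.
April 12, 2028 lies within the daylight-saving period (22 October 2027 – 16 April 2028), so Pelal Standard Time is on daylight time, UTC+08:00.
21:00 local − 8h = 13:00 UTC.

13:00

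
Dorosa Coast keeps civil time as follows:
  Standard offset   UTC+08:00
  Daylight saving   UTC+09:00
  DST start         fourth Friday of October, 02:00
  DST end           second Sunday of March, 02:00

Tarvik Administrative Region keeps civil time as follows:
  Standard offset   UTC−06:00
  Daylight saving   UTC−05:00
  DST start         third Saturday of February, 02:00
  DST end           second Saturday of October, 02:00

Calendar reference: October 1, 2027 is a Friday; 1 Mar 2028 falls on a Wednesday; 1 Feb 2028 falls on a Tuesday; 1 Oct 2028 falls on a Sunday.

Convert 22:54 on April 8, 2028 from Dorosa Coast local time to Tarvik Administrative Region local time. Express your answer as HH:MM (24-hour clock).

1 October 2027 is a Friday, so the first Friday is October 1 and the fourth is October 22.
1 March 2028 is a Wednesday, so the first Sunday is March 5 and the second is March 12.
Daylight saving runs 22 October 2027 – 12 March 2028; April 8, 2028 is outside that window, so Dorosa Coast is on standard time at UTC+08:00.
22:54 Dorosa Coast − 8h = 14:54 UTC.
1 February 2028 is a Tuesday, so the first Saturday is February 5 and the third is February 19.
1 October 2028 is a Sunday, so the first Saturday is October 7 and the second is October 14.
At the standard offset (UTC−06:00), 14:54 UTC − 6h = 08:54 Tarvik Administrative Region standard time.
Daylight saving runs 19 February – 14 October; the standard-time date in Tarvik Administrative Region, April 8, 2028, is inside that window, so Tarvik Administrative Region is at UTC−05:00.
14:54 UTC − 5h = 09:54 Tarvik Administrative Region.

09:54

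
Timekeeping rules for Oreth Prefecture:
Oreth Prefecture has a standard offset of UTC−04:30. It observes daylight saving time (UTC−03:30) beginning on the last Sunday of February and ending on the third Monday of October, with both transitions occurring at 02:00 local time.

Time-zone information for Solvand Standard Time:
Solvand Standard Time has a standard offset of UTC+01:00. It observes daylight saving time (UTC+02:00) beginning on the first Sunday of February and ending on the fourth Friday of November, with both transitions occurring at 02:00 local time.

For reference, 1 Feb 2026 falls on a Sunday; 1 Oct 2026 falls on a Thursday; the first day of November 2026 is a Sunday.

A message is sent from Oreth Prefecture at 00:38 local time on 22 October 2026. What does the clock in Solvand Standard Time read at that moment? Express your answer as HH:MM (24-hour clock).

07:08

1 February 2026 is a Sunday, so Sundays fall on 1, 8, 15, 22; the last is February 22.
1 October 2026 is a Thursday, so the first Monday is October 5 and the third is October 19.
22 October 2026 is outside the daylight-saving period (22 February – 19 October), so Oreth Prefecture is on standard time, UTC−04:30.
00:38 Oreth Prefecture + 4h30m = 05:08 UTC.
1 February 2026 is a Sunday, so the first Sunday is February 1.
1 November 2026 is a Sunday, so the first Friday is November 6 and the fourth is November 27.
At the standard offset (UTC+01:00), 05:08 UTC + 1h = 06:08 Solvand Standard Time standard time.
The standard-time date in Solvand Standard Time, 22 October 2026, lies within the daylight-saving period (1 February – 27 November), so Solvand Standard Time is on daylight time, UTC+02:00.
05:08 UTC + 2h = 07:08 Solvand Standard Time.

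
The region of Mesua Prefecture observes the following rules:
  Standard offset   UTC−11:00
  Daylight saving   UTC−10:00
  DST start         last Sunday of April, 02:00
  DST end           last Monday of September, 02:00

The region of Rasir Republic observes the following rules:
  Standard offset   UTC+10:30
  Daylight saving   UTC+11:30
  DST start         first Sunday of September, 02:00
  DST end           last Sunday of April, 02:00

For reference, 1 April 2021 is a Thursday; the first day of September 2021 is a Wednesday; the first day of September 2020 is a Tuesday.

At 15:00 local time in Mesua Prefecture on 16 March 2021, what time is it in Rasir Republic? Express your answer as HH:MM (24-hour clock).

13:30

1 April 2021 is a Thursday, so Sundays fall on 4, 11, 18, 25; the last is April 25.
1 September 2021 is a Wednesday, so Mondays fall on 6, 13, 20, 27; the last is September 27.
16 March 2021 is outside the daylight-saving period (25 April – 27 September), so Mesua Prefecture is on standard time, UTC−11:00.
15:00 Mesua Prefecture + 11h = 02:00 UTC (rolling into the next day, 17 March 2021).
1 September 2020 is a Tuesday, so the first Sunday is September 6.
1 April 2021 is a Thursday, so Sundays fall on 4, 11, 18, 25; the last is April 25.
At the standard offset (UTC+10:30), 02:00 UTC + 10h30m = 12:30 Rasir Republic standard time.
Daylight saving runs 6 September 2020 – 25 April 2021; the standard-time date in Rasir Republic, 17 March 2021, is inside that window, so Rasir Republic is at UTC+11:30.
02:00 UTC + 11h30m = 13:30 Rasir Republic.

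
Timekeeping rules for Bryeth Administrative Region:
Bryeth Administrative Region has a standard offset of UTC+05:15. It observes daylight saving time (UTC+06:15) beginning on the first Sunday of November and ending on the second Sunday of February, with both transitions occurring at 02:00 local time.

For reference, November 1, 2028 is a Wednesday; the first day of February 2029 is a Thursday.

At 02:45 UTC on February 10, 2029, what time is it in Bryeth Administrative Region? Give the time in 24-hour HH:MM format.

09:00

1 November 2028 is a Wednesday, so the first Sunday is November 5.
1 February 2029 is a Thursday, so the first Sunday is February 4 and the second is February 11.
At the standard offset (UTC+05:15), 02:45 UTC + 5h15m = 08:00 Bryeth Administrative Region standard time.
Daylight saving runs 5 November 2028 – 11 February 2029; the standard-time date in Bryeth Administrative Region, February 10, 2029, is inside that window, so Bryeth Administrative Region is at UTC+06:15.
02:45 UTC + 6h15m = 09:00 local.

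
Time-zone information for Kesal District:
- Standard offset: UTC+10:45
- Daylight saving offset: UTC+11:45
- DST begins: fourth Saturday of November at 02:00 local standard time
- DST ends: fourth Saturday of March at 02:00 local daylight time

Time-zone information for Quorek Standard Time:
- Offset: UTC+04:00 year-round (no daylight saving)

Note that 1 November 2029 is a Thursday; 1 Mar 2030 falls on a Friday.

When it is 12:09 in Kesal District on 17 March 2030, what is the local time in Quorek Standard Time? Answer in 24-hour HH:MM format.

1 November 2029 is a Thursday, so the first Saturday is November 3 and the fourth is November 24.
1 March 2030 is a Friday, so the first Saturday is March 2 and the fourth is March 23.
Daylight saving runs 24 November 2029 – 23 March 2030; 17 March 2030 is inside that window, so Kesal District is at UTC+11:45.
12:09 Kesal District − 11h45m = 00:24 UTC.
Quorek Standard Time has no daylight saving, so its offset is UTC+04:00 year-round.
00:24 UTC + 4h = 04:24 Quorek Standard Time.

04:24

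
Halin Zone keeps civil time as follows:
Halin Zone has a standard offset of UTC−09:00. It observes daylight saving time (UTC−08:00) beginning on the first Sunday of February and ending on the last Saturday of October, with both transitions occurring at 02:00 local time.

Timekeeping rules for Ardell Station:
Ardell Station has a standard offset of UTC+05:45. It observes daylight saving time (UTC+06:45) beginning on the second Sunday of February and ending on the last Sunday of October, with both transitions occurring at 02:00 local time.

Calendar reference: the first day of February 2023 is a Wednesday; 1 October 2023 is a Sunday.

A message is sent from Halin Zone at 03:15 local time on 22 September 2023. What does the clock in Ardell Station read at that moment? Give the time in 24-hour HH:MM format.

18:00

1 February 2023 is a Wednesday, so the first Sunday is February 5.
1 October 2023 is a Sunday, so Saturdays fall on 7, 14, 21, 28; the last is October 28.
22 September 2023 falls between 5 February and 28 October, so daylight saving is in effect and Halin Zone is at UTC−08:00.
03:15 Halin Zone + 8h = 11:15 UTC.
1 February 2023 is a Wednesday, so the first Sunday is February 5 and the second is February 12.
1 October 2023 is a Sunday, so Sundays fall on 1, 8, 15, 22, 29; the last is October 29.
At the standard offset (UTC+05:45), 11:15 UTC + 5h45m = 17:00 Ardell Station standard time.
The standard-time date in Ardell Station, 22 September 2023, falls between 12 February and 29 October, so daylight saving is in effect and Ardell Station is at UTC+06:45.
11:15 UTC + 6h45m = 18:00 Ardell Station.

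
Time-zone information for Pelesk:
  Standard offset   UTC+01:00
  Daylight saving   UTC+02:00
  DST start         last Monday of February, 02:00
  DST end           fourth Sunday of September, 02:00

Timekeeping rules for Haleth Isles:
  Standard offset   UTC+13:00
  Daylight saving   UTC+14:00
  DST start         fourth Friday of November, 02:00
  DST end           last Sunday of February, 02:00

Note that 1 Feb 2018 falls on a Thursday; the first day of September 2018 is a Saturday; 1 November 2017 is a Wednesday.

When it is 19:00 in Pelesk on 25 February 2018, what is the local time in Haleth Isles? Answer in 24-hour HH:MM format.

1 February 2018 is a Thursday, so Mondays fall on 5, 12, 19, 26; the last is February 26.
1 September 2018 is a Saturday, so the first Sunday is September 2 and the fourth is September 23.
25 February 2018 is outside the daylight-saving period (26 February – 23 September), so Pelesk is on standard time, UTC+01:00.
19:00 Pelesk − 1h = 18:00 UTC.
1 November 2017 is a Wednesday, so the first Friday is November 3 and the fourth is November 24.
1 February 2018 is a Thursday, so Sundays fall on 4, 11, 18, 25; the last is February 25.
At the standard offset (UTC+13:00), 18:00 UTC + 13h = 07:00 Haleth Isles standard time (rolling into the next day, 26 February 2018).
Daylight saving runs 24 November 2017 – 25 February 2018; the standard-time date in Haleth Isles, 26 February 2018, is outside that window, so Haleth Isles is on standard time at UTC+13:00.
18:00 UTC + 13h = 07:00 Haleth Isles (rolling into the next day, 26 February 2018).

07:00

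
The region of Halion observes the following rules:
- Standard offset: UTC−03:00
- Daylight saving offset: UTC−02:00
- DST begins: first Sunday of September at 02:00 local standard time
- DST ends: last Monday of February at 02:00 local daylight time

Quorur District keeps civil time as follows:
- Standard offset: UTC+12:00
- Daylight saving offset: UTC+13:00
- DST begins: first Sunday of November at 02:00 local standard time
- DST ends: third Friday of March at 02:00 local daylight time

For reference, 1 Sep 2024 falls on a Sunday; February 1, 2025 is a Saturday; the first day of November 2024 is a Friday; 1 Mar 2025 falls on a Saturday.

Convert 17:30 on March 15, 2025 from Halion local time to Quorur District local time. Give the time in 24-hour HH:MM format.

1 September 2024 is a Sunday, so the first Sunday is September 1.
1 February 2025 is a Saturday, so Mondays fall on 3, 10, 17, 24; the last is February 24.
March 15, 2025 is outside the daylight-saving period (1 September 2024 – 24 February 2025), so Halion is on standard time, UTC−03:00.
17:30 Halion + 3h = 20:30 UTC.
1 November 2024 is a Friday, so the first Sunday is November 3.
1 March 2025 is a Saturday, so the first Friday is March 7 and the third is March 21.
At the standard offset (UTC+12:00), 20:30 UTC + 12h = 08:30 Quorur District standard time (rolling into the next day, 16 March 2025).
The standard-time date in Quorur District, March 16, 2025, falls between 3 November 2024 and 21 March 2025, so daylight saving is in effect and Quorur District is at UTC+13:00.
20:30 UTC + 13h = 09:30 Quorur District (rolling into the next day, 16 March 2025).

09:30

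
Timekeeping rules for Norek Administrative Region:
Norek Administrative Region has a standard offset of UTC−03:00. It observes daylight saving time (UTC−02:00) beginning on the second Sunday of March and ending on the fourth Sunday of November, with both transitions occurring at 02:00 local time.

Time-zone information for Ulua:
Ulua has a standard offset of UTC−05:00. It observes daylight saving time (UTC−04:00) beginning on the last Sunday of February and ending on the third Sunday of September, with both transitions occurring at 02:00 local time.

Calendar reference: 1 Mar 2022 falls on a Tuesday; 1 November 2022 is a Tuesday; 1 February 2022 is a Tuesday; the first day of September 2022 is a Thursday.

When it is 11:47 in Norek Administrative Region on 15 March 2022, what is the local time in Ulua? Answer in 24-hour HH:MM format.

09:47

1 March 2022 is a Tuesday, so the first Sunday is March 6 and the second is March 13.
1 November 2022 is a Tuesday, so the first Sunday is November 6 and the fourth is November 27.
15 March 2022 lies within the daylight-saving period (13 March – 27 November), so Norek Administrative Region is on daylight time, UTC−02:00.
11:47 Norek Administrative Region + 2h = 13:47 UTC.
1 February 2022 is a Tuesday, so Sundays fall on 6, 13, 20, 27; the last is February 27.
1 September 2022 is a Thursday, so the first Sunday is September 4 and the third is September 18.
At the standard offset (UTC−05:00), 13:47 UTC − 5h = 08:47 Ulua standard time.
The standard-time date in Ulua, 15 March 2022, lies within the daylight-saving period (27 February – 18 September), so Ulua is on daylight time, UTC−04:00.
13:47 UTC − 4h = 09:47 Ulua.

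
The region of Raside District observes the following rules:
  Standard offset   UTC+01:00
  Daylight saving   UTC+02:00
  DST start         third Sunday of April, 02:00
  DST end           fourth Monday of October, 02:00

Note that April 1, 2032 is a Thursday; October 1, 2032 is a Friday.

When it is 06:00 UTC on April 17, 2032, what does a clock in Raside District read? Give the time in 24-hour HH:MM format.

07:00

1 April 2032 is a Thursday, so the first Sunday is April 4 and the third is April 18.
1 October 2032 is a Friday, so the first Monday is October 4 and the fourth is October 25.
At the standard offset (UTC+01:00), 06:00 UTC + 1h = 07:00 Raside District standard time.
The standard-time date in Raside District, April 17, 2032, does not fall between 18 April and 25 October, so daylight saving is not in effect and Raside District is at UTC+01:00.
06:00 UTC + 1h = 07:00 local.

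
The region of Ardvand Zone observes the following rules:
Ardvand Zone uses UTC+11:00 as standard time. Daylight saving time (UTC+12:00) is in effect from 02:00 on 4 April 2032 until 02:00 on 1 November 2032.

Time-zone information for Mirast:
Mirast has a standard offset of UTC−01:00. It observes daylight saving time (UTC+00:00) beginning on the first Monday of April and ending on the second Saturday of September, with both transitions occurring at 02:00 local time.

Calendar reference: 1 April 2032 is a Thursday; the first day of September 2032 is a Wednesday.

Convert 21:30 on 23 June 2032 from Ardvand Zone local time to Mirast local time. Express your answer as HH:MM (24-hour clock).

23 June 2032 lies within the daylight-saving period (4 April – 1 November), so Ardvand Zone is on daylight time, UTC+12:00.
21:30 Ardvand Zone − 12h = 09:30 UTC.
1 April 2032 is a Thursday, so the first Monday is April 5.
1 September 2032 is a Wednesday, so the first Saturday is September 4 and the second is September 11.
At the standard offset (UTC−01:00), 09:30 UTC − 1h = 08:30 Mirast standard time.
The standard-time date in Mirast, 23 June 2032, falls between 5 April and 11 September, so daylight saving is in effect and Mirast is at UTC+00:00.
09:30 UTC + 0h = 09:30 Mirast.

09:30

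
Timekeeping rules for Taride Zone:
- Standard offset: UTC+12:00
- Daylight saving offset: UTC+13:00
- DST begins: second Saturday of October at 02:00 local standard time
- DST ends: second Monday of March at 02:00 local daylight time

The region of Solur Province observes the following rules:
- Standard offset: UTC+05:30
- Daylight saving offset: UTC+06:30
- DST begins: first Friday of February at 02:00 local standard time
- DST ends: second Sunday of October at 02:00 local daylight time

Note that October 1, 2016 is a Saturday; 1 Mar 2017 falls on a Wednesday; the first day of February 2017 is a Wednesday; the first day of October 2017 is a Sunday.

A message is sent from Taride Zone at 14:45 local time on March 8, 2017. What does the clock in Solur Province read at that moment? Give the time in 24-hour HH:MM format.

1 October 2016 is a Saturday, so the first Saturday is October 1 and the second is October 8.
1 March 2017 is a Wednesday, so the first Monday is March 6 and the second is March 13.
March 8, 2017 falls between 8 October 2016 and 13 March 2017, so daylight saving is in effect and Taride Zone is at UTC+13:00.
14:45 Taride Zone − 13h = 01:45 UTC.
1 February 2017 is a Wednesday, so the first Friday is February 3.
1 October 2017 is a Sunday, so the first Sunday is October 1 and the second is October 8.
At the standard offset (UTC+05:30), 01:45 UTC + 5h30m = 07:15 Solur Province standard time.
Daylight saving runs 3 February – 8 October; the standard-time date in Solur Province, March 8, 2017, is inside that window, so Solur Province is at UTC+06:30.
01:45 UTC + 6h30m = 08:15 Solur Province.

08:15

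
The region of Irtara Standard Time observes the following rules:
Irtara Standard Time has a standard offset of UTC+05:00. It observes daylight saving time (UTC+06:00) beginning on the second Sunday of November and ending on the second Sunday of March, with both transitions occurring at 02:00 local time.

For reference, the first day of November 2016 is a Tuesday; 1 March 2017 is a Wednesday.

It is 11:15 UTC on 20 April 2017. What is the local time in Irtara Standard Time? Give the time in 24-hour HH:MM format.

16:15

1 November 2016 is a Tuesday, so the first Sunday is November 6 and the second is November 13.
1 March 2017 is a Wednesday, so the first Sunday is March 5 and the second is March 12.
At the standard offset (UTC+05:00), 11:15 UTC + 5h = 16:15 Irtara Standard Time standard time.
The standard-time date in Irtara Standard Time, 20 April 2017, is outside the daylight-saving period (13 November 2016 – 12 March 2017), so Irtara Standard Time is on standard time, UTC+05:00.
11:15 UTC + 5h = 16:15 local.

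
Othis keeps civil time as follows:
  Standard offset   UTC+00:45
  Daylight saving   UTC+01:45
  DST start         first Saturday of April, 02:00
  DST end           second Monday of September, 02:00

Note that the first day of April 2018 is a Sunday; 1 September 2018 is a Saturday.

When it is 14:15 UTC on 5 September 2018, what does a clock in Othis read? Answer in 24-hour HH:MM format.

16:00

1 April 2018 is a Sunday, so the first Saturday is April 7.
1 September 2018 is a Saturday, so the first Monday is September 3 and the second is September 10.
At the standard offset (UTC+00:45), 14:15 UTC + 0h45m = 15:00 Othis standard time.
Daylight saving runs 7 April – 10 September; the standard-time date in Othis, 5 September 2018, is inside that window, so Othis is at UTC+01:45.
14:15 UTC + 1h45m = 16:00 local.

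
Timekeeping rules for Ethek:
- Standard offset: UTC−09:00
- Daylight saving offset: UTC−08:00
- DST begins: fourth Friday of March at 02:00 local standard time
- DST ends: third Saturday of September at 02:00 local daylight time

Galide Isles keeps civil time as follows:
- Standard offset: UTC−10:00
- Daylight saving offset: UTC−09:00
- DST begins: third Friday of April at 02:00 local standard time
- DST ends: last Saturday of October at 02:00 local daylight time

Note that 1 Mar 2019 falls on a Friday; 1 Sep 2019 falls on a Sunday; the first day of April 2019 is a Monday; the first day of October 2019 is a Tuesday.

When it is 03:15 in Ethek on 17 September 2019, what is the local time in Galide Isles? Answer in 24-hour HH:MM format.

02:15

1 March 2019 is a Friday, so the first Friday is March 1 and the fourth is March 22.
1 September 2019 is a Sunday, so the first Saturday is September 7 and the third is September 21.
17 September 2019 lies within the daylight-saving period (22 March – 21 September), so Ethek is on daylight time, UTC−08:00.
03:15 Ethek + 8h = 11:15 UTC.
1 April 2019 is a Monday, so the first Friday is April 5 and the third is April 19.
1 October 2019 is a Tuesday, so Saturdays fall on 5, 12, 19, 26; the last is October 26.
At the standard offset (UTC−10:00), 11:15 UTC − 10h = 01:15 Galide Isles standard time.
Daylight saving runs 19 April – 26 October; the standard-time date in Galide Isles, 17 September 2019, is inside that window, so Galide Isles is at UTC−09:00.
11:15 UTC − 9h = 02:15 Galide Isles.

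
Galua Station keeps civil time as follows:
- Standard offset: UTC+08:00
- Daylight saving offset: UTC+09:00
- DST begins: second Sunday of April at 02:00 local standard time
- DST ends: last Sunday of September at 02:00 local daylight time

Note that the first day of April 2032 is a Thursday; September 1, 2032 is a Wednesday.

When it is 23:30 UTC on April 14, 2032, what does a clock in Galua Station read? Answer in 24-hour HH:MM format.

08:30

1 April 2032 is a Thursday, so the first Sunday is April 4 and the second is April 11.
1 September 2032 is a Wednesday, so Sundays fall on 5, 12, 19, 26; the last is September 26.
At the standard offset (UTC+08:00), 23:30 UTC + 8h = 07:30 Galua Station standard time (rolling into the next day, 15 April 2032).
Daylight saving runs 11 April – 26 September; the standard-time date in Galua Station, April 15, 2032, is inside that window, so Galua Station is at UTC+09:00.
23:30 UTC + 9h = 08:30 local (rolling into the next day, 15 April 2032).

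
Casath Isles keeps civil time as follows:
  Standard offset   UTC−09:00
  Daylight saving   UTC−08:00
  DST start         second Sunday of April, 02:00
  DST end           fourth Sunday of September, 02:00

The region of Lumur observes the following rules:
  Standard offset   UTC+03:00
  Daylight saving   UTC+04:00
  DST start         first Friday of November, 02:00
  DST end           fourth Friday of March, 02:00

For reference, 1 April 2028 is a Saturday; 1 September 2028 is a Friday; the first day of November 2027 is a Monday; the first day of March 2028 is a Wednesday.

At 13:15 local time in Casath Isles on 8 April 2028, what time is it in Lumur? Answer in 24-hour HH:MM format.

1 April 2028 is a Saturday, so the first Sunday is April 2 and the second is April 9.
1 September 2028 is a Friday, so the first Sunday is September 3 and the fourth is September 24.
8 April 2028 does not fall between 9 April and 24 September, so daylight saving is not in effect and Casath Isles is at UTC−09:00.
13:15 Casath Isles + 9h = 22:15 UTC.
1 November 2027 is a Monday, so the first Friday is November 5.
1 March 2028 is a Wednesday, so the first Friday is March 3 and the fourth is March 24.
At the standard offset (UTC+03:00), 22:15 UTC + 3h = 01:15 Lumur standard time (rolling into the next day, 9 April 2028).
The standard-time date in Lumur, 9 April 2028, does not fall between 5 November 2027 and 24 March 2028, so daylight saving is not in effect and Lumur is at UTC+03:00.
22:15 UTC + 3h = 01:15 Lumur (rolling into the next day, 9 April 2028).

01:15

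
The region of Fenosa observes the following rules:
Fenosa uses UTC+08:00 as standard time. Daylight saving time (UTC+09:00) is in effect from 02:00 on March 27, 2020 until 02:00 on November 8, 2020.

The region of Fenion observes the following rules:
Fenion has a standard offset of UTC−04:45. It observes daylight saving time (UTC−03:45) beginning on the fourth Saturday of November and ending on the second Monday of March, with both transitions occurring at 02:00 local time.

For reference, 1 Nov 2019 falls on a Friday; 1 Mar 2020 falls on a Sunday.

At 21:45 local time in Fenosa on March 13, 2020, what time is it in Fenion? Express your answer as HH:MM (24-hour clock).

09:00

Daylight saving runs 27 March – 8 November; March 13, 2020 is outside that window, so Fenosa is on standard time at UTC+08:00.
21:45 Fenosa − 8h = 13:45 UTC.
1 November 2019 is a Friday, so the first Saturday is November 2 and the fourth is November 23.
1 March 2020 is a Sunday, so the first Monday is March 2 and the second is March 9.
At the standard offset (UTC−04:45), 13:45 UTC − 4h45m = 09:00 Fenion standard time.
The standard-time date in Fenion, March 13, 2020, is outside the daylight-saving period (23 November 2019 – 9 March 2020), so Fenion is on standard time, UTC−04:45.
13:45 UTC − 4h45m = 09:00 Fenion.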